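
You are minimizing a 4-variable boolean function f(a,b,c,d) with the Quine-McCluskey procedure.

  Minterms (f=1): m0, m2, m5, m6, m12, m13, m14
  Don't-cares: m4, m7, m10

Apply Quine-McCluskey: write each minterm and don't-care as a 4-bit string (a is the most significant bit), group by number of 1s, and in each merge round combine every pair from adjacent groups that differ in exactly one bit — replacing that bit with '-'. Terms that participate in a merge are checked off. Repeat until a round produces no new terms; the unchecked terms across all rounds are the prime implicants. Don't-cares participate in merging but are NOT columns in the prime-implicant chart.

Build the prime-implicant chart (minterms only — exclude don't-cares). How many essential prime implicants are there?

[col 0] 0000*, 0010*, 0100*, 0101*, 0110*, 0111*, 1010*, 1100*, 1101*, 1110*
[col 1] -010*, -100*, -101*, -110*, 0-00*, 0-10*, 00-0*, 01-0*, 01-1*, 010-*, 011-*, 1-10*, 11-0*, 110-*
[col 2] --10, -1-0, -10-, 0--0, 01--
Prime implicants: --10, -1-0, -10-, 0--0, 01--
PI chart (minterm → PIs covering it):
  0 | 0--0  (sole → essential)
  2 | --10,0--0
  5 | -10-,01--
  6 | --10,-1-0,0--0,01--
  12 | -1-0,-10-
  13 | -10-  (sole → essential)
  14 | --10,-1-0
Essential prime implicants: -10-, 0--0

2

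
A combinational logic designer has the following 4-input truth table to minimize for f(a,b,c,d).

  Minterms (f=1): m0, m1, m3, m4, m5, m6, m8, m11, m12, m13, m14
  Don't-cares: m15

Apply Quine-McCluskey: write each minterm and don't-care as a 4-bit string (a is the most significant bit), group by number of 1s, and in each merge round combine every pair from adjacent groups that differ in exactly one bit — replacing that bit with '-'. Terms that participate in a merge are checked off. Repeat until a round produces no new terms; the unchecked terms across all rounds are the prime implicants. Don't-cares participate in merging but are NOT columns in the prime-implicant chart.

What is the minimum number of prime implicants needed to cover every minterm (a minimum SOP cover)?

[col 0] 0000*, 0001*, 0011*, 0100*, 0101*, 0110*, 1000*, 1011*, 1100*, 1101*, 1110*, 1111*
[col 1] -000*, -011, -100*, -101*, -110*, 0-00*, 0-01*, 00-1, 000-*, 01-0*, 010-*, 1-00*, 1-11, 11-0*, 11-1*, 110-*, 111-*
[col 2] --00, -1-0, -10-, 0-0-, 11--
Prime implicants: --00, -011, -1-0, -10-, 0-0-, 00-1, 1-11, 11--
PI chart (minterm → PIs covering it):
  0 | --00,0-0-
  1 | 0-0-,00-1
  3 | -011,00-1
  4 | --00,-1-0,-10-,0-0-
  5 | -10-,0-0-
  6 | -1-0  (sole → essential)
  8 | --00  (sole → essential)
  11 | -011,1-11
  12 | --00,-1-0,-10-,11--
  13 | -10-,11--
  14 | -1-0,11--
Essential prime implicants: --00, -1-0
Petrick residual → -011, -10-, 0-0-
Minimum SOP uses 5 PIs: c'd' + b'cd + bd' + bc' + a'c'

5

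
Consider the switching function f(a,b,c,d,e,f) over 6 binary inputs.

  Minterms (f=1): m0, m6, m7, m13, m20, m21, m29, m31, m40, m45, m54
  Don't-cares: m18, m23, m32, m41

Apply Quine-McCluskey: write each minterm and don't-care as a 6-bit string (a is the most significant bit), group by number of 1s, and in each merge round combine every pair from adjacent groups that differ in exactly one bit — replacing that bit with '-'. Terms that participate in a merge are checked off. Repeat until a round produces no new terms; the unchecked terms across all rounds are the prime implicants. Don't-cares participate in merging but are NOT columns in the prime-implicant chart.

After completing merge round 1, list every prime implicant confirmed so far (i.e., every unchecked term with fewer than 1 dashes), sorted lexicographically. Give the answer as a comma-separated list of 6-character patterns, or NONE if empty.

size-2^0 implicants → 000000(✓)  000110(✓)  000111(✓)  001101(✓)  010010  010100(✓)  010101(✓)  010111(✓)  011101(✓)  011111(✓)  100000(✓)  101000(✓)  101001(✓)  101101(✓)  110110
size-2^1 implicants → -00000  -01101  0-0111  0-1101  00011-  01-101(✓)  01-111(✓)  0101-1(✓)  01010-  0111-1(✓)  10-000  101-01  10100-
size-2^2 implicants → 01-1-1
Unchecked terms (primes): -00000, -01101, 0-0111, 0-1101, 00011-, 01-1-1, 010010, 01010-, 10-000, 101-01, 10100-, 110110

010010, 110110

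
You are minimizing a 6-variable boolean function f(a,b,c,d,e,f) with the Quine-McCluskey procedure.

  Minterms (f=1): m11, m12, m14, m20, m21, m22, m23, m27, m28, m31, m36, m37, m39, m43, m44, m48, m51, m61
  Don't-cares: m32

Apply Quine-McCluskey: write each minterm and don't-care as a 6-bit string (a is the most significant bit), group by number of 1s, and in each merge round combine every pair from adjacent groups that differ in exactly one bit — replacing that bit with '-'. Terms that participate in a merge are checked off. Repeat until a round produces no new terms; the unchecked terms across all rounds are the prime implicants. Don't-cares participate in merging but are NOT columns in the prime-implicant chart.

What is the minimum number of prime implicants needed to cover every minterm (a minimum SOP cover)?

10

[col 0] 001011*, 001100*, 001110*, 010100*, 010101*, 010110*, 010111*, 011011*, 011100*, 011111*, 100000*, 100100*, 100101*, 100111*, 101011*, 101100*, 110000*, 110011, 111101
[col 1] -01011, -01100, 0-1011, 0-1100, 0011-0, 01-100, 01-111, 0101-0*, 0101-1*, 01010-*, 01011-*, 011-11, 1-0000, 10-100, 100-00, 1001-1, 10010-
[col 2] 0101--
Prime implicants: -01011, -01100, 0-1011, 0-1100, 0011-0, 01-100, 01-111, 0101--, 011-11, 1-0000, 10-100, 100-00, 1001-1, 10010-, 110011, 111101
PI chart (minterm → PIs covering it):
  11 | -01011,0-1011
  12 | -01100,0-1100,0011-0
  14 | 0011-0  (sole → essential)
  20 | 01-100,0101--
  21 | 0101--  (sole → essential)
  22 | 0101--  (sole → essential)
  23 | 01-111,0101--
  27 | 0-1011,011-11
  28 | 0-1100,01-100
  31 | 01-111,011-11
  36 | 10-100,100-00,10010-
  37 | 1001-1,10010-
  39 | 1001-1  (sole → essential)
  43 | -01011  (sole → essential)
  44 | -01100,10-100
  48 | 1-0000  (sole → essential)
  51 | 110011  (sole → essential)
  61 | 111101  (sole → essential)
Essential prime implicants: -01011, 0011-0, 0101--, 1-0000, 1001-1, 110011, 111101
Petrick residual → 0-1100, 011-11, 10-100
Minimum SOP uses 10 PIs: b'cd'ef + a'cde'f' + a'b'cdf' + a'bc'd + a'bcef + ac'd'e'f' + ab'de'f' + ab'c'df + abc'd'ef + abcde'f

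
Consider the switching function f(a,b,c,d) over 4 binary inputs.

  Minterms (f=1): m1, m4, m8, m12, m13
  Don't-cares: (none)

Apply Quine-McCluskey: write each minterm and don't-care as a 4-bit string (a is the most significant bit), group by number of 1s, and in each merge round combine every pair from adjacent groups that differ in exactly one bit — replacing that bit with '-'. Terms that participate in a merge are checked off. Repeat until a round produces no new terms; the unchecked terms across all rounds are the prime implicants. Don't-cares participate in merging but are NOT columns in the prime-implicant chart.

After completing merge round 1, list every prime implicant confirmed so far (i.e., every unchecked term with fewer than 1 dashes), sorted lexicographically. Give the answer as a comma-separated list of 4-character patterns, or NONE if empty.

0001

[col 0] 0001, 0100*, 1000*, 1100*, 1101*
[col 1] -100, 1-00, 110-
Prime implicants: -100, 0001, 1-00, 110-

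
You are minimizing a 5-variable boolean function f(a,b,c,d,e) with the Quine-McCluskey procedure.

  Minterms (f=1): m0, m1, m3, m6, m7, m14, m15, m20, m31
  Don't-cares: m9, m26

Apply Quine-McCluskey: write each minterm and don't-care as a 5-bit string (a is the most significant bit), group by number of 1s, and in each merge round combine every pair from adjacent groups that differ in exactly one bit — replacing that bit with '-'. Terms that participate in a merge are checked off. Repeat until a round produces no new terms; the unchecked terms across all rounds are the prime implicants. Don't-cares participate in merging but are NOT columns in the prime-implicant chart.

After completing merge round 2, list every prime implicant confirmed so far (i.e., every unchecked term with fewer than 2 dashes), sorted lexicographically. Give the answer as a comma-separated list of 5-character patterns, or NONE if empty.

Round 0: 00000✓ 00001✓ 00011✓ 00110✓ 00111✓ 01001✓ 01110✓ 01111✓ 10100 11010 11111✓
Round 1: -1111 0-001 0-110✓ 0-111✓ 00-11 000-1 0000- 0011-✓ 0111-✓
Round 2: 0-11-
PIs = {-1111, 0-001, 0-11-, 00-11, 000-1, 0000-, 10100, 11010}

-1111, 0-001, 00-11, 000-1, 0000-, 10100, 11010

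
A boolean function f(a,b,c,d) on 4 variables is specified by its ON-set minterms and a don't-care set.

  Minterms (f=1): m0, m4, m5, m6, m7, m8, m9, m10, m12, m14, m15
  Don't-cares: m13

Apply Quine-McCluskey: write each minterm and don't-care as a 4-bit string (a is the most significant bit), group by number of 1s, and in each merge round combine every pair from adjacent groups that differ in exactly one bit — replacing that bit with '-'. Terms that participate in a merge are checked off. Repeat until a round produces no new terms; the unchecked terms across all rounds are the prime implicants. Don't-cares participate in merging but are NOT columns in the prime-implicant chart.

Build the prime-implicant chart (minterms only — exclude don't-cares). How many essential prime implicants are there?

Round 0: 0000✓ 0100✓ 0101✓ 0110✓ 0111✓ 1000✓ 1001✓ 1010✓ 1100✓ 1101✓ 1110✓ 1111✓
Round 1: -000✓ -100✓ -101✓ -110✓ -111✓ 0-00✓ 01-0✓ 01-1✓ 010-✓ 011-✓ 1-00✓ 1-01✓ 1-10✓ 10-0✓ 100-✓ 11-0✓ 11-1✓ 110-✓ 111-✓
Round 2: --00 -1-0✓ -1-1✓ -10-✓ -11-✓ 01--✓ 1--0 1-0- 11--✓
Round 3: -1--
PIs = {--00, -1--, 1--0, 1-0-}
Coverage chart:
  m0: --00 ←essential
  m4: --00,-1--
  m5: -1-- ←essential
  m6: -1-- ←essential
  m7: -1-- ←essential
  m8: --00,1--0,1-0-
  m9: 1-0- ←essential
  m10: 1--0 ←essential
  m12: --00,-1--,1--0,1-0-
  m14: -1--,1--0
  m15: -1-- ←essential
Essential: --00, -1--, 1--0, 1-0-

4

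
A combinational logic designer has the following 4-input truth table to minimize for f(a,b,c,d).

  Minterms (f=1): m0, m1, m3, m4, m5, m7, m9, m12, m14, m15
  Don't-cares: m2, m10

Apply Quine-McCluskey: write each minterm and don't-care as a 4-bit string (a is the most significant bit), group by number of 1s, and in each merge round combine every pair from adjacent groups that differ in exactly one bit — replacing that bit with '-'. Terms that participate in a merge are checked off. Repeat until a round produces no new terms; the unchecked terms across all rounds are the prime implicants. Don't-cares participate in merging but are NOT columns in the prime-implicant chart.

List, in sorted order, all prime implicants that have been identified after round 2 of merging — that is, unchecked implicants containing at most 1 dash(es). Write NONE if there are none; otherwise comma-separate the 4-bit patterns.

-001, -010, -100, -111, 1-10, 11-0, 111-

Round 0: 0000✓ 0001✓ 0010✓ 0011✓ 0100✓ 0101✓ 0111✓ 1001✓ 1010✓ 1100✓ 1110✓ 1111✓
Round 1: -001 -010 -100 -111 0-00✓ 0-01✓ 0-11✓ 00-0✓ 00-1✓ 000-✓ 001-✓ 01-1✓ 010-✓ 1-10 11-0 111-
Round 2: 0--1 0-0- 00--
PIs = {-001, -010, -100, -111, 0--1, 0-0-, 00--, 1-10, 11-0, 111-}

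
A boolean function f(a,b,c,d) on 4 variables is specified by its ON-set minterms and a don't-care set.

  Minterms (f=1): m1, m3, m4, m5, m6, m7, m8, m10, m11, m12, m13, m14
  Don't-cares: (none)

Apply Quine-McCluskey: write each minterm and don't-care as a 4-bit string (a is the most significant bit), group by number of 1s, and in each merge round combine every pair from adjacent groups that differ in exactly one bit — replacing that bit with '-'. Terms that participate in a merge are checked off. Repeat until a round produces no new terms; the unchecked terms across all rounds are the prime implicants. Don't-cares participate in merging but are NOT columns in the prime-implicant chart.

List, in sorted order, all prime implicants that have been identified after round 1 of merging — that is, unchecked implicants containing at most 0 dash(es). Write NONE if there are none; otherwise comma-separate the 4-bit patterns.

Round 0: 0001✓ 0011✓ 0100✓ 0101✓ 0110✓ 0111✓ 1000✓ 1010✓ 1011✓ 1100✓ 1101✓ 1110✓
Round 1: -011 -100✓ -101✓ -110✓ 0-01✓ 0-11✓ 00-1✓ 01-0✓ 01-1✓ 010-✓ 011-✓ 1-00✓ 1-10✓ 10-0✓ 101- 11-0✓ 110-✓
Round 2: -1-0 -10- 0--1 01-- 1--0
PIs = {-011, -1-0, -10-, 0--1, 01--, 1--0, 101-}

NONE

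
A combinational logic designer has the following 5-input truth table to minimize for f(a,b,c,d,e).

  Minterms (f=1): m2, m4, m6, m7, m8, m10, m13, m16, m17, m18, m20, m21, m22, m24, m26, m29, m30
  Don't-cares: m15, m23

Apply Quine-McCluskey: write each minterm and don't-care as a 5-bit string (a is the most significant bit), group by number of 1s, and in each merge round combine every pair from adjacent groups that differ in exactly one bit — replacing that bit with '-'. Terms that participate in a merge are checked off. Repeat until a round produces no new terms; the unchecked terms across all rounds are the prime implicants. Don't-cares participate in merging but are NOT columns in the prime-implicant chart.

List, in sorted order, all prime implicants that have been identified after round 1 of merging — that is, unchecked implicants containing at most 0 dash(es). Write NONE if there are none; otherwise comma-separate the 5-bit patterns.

NONE

Round 0: 00010✓ 00100✓ 00110✓ 00111✓ 01000✓ 01010✓ 01101✓ 01111✓ 10000✓ 10001✓ 10010✓ 10100✓ 10101✓ 10110✓ 10111✓ 11000✓ 11010✓ 11101✓ 11110✓
Round 1: -0010✓ -0100✓ -0110✓ -0111✓ -1000✓ -1010✓ -1101 0-010✓ 0-111 00-10✓ 001-0✓ 0011-✓ 010-0✓ 011-1 1-000✓ 1-010✓ 1-101 1-110✓ 10-00✓ 10-01✓ 10-10✓ 100-0✓ 1000-✓ 101-0✓ 101-1✓ 1010-✓ 1011-✓ 11-10✓ 110-0✓
Round 2: --010 -0-10 -01-0 -011- -10-0 1--10 1-0-0 10--0 10-0- 101--
PIs = {--010, -0-10, -01-0, -011-, -10-0, -1101, 0-111, 011-1, 1--10, 1-0-0, 1-101, 10--0, 10-0-, 101--}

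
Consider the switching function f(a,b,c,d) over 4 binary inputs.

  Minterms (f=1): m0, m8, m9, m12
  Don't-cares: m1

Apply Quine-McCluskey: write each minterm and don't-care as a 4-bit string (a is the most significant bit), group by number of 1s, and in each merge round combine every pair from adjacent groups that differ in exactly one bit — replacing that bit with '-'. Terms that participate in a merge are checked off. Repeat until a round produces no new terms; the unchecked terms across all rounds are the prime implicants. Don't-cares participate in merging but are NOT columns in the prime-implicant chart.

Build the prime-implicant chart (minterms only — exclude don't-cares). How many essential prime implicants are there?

size-2^0 implicants → 0000(✓)  0001(✓)  1000(✓)  1001(✓)  1100(✓)
size-2^1 implicants → -000(✓)  -001(✓)  000-(✓)  1-00  100-(✓)
size-2^2 implicants → -00-
Unchecked terms (primes): -00-, 1-00
Minterm coverage:
  m0 ⊆ -00- [E]
  m8 ⊆ -00-,1-00
  m9 ⊆ -00- [E]
  m12 ⊆ 1-00 [E]
E = {-00-, 1-00}

2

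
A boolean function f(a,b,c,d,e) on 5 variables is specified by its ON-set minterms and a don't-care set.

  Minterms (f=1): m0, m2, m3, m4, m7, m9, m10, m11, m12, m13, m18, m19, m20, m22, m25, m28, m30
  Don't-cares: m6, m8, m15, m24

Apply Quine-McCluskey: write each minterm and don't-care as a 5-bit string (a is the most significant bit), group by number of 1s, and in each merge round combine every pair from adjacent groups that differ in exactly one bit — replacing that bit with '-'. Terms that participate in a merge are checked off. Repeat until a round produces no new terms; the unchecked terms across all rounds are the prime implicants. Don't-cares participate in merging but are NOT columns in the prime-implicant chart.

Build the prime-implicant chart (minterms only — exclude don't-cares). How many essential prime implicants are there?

size-2^0 implicants → 00000(✓)  00010(✓)  00011(✓)  00100(✓)  00110(✓)  00111(✓)  01000(✓)  01001(✓)  01010(✓)  01011(✓)  01100(✓)  01101(✓)  01111(✓)  10010(✓)  10011(✓)  10100(✓)  10110(✓)  11000(✓)  11001(✓)  11100(✓)  11110(✓)
size-2^1 implicants → -0010(✓)  -0011(✓)  -0100(✓)  -0110(✓)  -1000(✓)  -1001(✓)  -1100(✓)  0-000(✓)  0-010(✓)  0-011(✓)  0-100(✓)  0-111(✓)  00-00(✓)  00-10(✓)  00-11(✓)  000-0(✓)  0001-(✓)  001-0(✓)  0011-(✓)  01-00(✓)  01-01(✓)  01-11(✓)  010-0(✓)  010-1(✓)  0100-(✓)  0101-(✓)  011-1(✓)  0110-(✓)  1-100(✓)  1-110(✓)  10-10(✓)  1001-(✓)  101-0(✓)  11-00(✓)  1100-(✓)  111-0(✓)
size-2^2 implicants → --100  -0-10  -001-  -01-0  -1-00  -100-  0--00  0--11  0-0-0  0-01-  00--0  00-1-  01--1  01-0-  010--  1-1-0
Unchecked terms (primes): --100, -0-10, -001-, -01-0, -1-00, -100-, 0--00, 0--11, 0-0-0, 0-01-, 00--0, 00-1-, 01--1, 01-0-, 010--, 1-1-0
Minterm coverage:
  m0 ⊆ 0--00,0-0-0,00--0
  m2 ⊆ -0-10,-001-,0-0-0,0-01-,00--0,00-1-
  m3 ⊆ -001-,0--11,0-01-,00-1-
  m4 ⊆ --100,-01-0,0--00,00--0
  m7 ⊆ 0--11,00-1-
  m9 ⊆ -100-,01--1,01-0-,010--
  m10 ⊆ 0-0-0,0-01-,010--
  m11 ⊆ 0--11,0-01-,01--1,010--
  m12 ⊆ --100,-1-00,0--00,01-0-
  m13 ⊆ 01--1,01-0-
  m18 ⊆ -0-10,-001-
  m19 ⊆ -001- [E]
  m20 ⊆ --100,-01-0,1-1-0
  m22 ⊆ -0-10,-01-0,1-1-0
  m25 ⊆ -100- [E]
  m28 ⊆ --100,-1-00,1-1-0
  m30 ⊆ 1-1-0 [E]
E = {-001-, -100-, 1-1-0}

3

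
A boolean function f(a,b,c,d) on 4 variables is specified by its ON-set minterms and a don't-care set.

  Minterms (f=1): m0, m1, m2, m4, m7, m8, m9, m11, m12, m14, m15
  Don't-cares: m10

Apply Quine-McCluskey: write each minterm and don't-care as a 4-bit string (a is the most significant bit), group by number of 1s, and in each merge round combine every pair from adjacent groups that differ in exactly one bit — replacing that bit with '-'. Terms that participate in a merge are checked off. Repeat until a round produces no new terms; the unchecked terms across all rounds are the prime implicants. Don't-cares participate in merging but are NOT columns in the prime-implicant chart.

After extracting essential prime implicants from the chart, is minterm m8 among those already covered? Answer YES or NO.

YES

size-2^0 implicants → 0000(✓)  0001(✓)  0010(✓)  0100(✓)  0111(✓)  1000(✓)  1001(✓)  1010(✓)  1011(✓)  1100(✓)  1110(✓)  1111(✓)
size-2^1 implicants → -000(✓)  -001(✓)  -010(✓)  -100(✓)  -111  0-00(✓)  00-0(✓)  000-(✓)  1-00(✓)  1-10(✓)  1-11(✓)  10-0(✓)  10-1(✓)  100-(✓)  101-(✓)  11-0(✓)  111-(✓)
size-2^2 implicants → --00  -0-0  -00-  1--0  1-1-  10--
Unchecked terms (primes): --00, -0-0, -00-, -111, 1--0, 1-1-, 10--
Minterm coverage:
  m0 ⊆ --00,-0-0,-00-
  m1 ⊆ -00- [E]
  m2 ⊆ -0-0 [E]
  m4 ⊆ --00 [E]
  m7 ⊆ -111 [E]
  m8 ⊆ --00,-0-0,-00-,1--0,10--
  m9 ⊆ -00-,10--
  m11 ⊆ 1-1-,10--
  m12 ⊆ --00,1--0
  m14 ⊆ 1--0,1-1-
  m15 ⊆ -111,1-1-
E = {--00, -0-0, -00-, -111}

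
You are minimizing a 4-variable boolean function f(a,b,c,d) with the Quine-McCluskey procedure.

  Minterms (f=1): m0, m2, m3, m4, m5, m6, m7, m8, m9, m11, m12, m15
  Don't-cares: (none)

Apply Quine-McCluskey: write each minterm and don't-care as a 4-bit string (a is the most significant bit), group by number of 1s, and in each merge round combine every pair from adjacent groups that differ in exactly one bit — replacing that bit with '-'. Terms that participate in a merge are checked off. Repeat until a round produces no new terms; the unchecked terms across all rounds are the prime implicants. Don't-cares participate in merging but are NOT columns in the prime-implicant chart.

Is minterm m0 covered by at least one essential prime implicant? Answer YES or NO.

Round 0: 0000✓ 0010✓ 0011✓ 0100✓ 0101✓ 0110✓ 0111✓ 1000✓ 1001✓ 1011✓ 1100✓ 1111✓
Round 1: -000✓ -011✓ -100✓ -111✓ 0-00✓ 0-10✓ 0-11✓ 00-0✓ 001-✓ 01-0✓ 01-1✓ 010-✓ 011-✓ 1-00✓ 1-11✓ 10-1 100-
Round 2: --00 --11 0--0 0-1- 01--
PIs = {--00, --11, 0--0, 0-1-, 01--, 10-1, 100-}
Coverage chart:
  m0: --00,0--0
  m2: 0--0,0-1-
  m3: --11,0-1-
  m4: --00,0--0,01--
  m5: 01-- ←essential
  m6: 0--0,0-1-,01--
  m7: --11,0-1-,01--
  m8: --00,100-
  m9: 10-1,100-
  m11: --11,10-1
  m12: --00 ←essential
  m15: --11 ←essential
Essential: --00, --11, 01--

YES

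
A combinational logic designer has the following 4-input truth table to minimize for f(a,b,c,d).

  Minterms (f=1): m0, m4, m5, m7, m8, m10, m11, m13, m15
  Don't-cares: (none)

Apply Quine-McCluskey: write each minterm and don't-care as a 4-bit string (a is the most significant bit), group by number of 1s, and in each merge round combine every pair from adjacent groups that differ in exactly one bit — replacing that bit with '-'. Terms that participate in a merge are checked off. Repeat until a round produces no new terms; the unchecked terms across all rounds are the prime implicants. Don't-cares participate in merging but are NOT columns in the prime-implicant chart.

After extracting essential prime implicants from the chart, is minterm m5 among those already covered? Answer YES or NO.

[col 0] 0000*, 0100*, 0101*, 0111*, 1000*, 1010*, 1011*, 1101*, 1111*
[col 1] -000, -101*, -111*, 0-00, 01-1*, 010-, 1-11, 10-0, 101-, 11-1*
[col 2] -1-1
Prime implicants: -000, -1-1, 0-00, 010-, 1-11, 10-0, 101-
PI chart (minterm → PIs covering it):
  0 | -000,0-00
  4 | 0-00,010-
  5 | -1-1,010-
  7 | -1-1  (sole → essential)
  8 | -000,10-0
  10 | 10-0,101-
  11 | 1-11,101-
  13 | -1-1  (sole → essential)
  15 | -1-1,1-11
Essential prime implicants: -1-1

YES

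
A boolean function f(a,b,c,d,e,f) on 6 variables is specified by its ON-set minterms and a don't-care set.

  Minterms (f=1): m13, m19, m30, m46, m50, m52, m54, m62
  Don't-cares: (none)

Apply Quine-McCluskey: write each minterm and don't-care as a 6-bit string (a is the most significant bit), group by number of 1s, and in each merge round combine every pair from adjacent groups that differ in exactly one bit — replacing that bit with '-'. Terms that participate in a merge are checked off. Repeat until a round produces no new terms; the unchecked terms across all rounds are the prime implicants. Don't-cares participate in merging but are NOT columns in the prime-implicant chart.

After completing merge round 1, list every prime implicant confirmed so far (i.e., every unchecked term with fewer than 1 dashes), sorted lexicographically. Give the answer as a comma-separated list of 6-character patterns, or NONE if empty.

001101, 010011

[col 0] 001101, 010011, 011110*, 101110*, 110010*, 110100*, 110110*, 111110*
[col 1] -11110, 1-1110, 11-110, 110-10, 1101-0
Prime implicants: -11110, 001101, 010011, 1-1110, 11-110, 110-10, 1101-0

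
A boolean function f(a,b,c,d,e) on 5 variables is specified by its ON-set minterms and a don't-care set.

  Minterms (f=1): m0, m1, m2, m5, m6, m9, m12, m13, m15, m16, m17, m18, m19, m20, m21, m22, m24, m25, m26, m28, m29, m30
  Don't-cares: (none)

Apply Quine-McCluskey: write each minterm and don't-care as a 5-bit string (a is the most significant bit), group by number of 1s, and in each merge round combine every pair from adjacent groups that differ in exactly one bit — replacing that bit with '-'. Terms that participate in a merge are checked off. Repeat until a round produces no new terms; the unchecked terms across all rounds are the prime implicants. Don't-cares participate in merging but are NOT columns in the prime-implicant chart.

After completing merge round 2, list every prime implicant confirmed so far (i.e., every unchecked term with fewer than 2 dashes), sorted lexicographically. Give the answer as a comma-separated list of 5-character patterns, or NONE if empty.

011-1

Round 0: 00000✓ 00001✓ 00010✓ 00101✓ 00110✓ 01001✓ 01100✓ 01101✓ 01111✓ 10000✓ 10001✓ 10010✓ 10011✓ 10100✓ 10101✓ 10110✓ 11000✓ 11001✓ 11010✓ 11100✓ 11101✓ 11110✓
Round 1: -0000✓ -0001✓ -0010✓ -0101✓ -0110✓ -1001✓ -1100✓ -1101✓ 0-001✓ 0-101✓ 00-01✓ 00-10✓ 000-0✓ 0000-✓ 01-01✓ 011-1 0110-✓ 1-000✓ 1-001✓ 1-010✓ 1-100✓ 1-101✓ 1-110✓ 10-00✓ 10-01✓ 10-10✓ 100-0✓ 100-1✓ 1000-✓ 1001-✓ 101-0✓ 1010-✓ 11-00✓ 11-01✓ 11-10✓ 110-0✓ 1100-✓ 111-0✓ 1110-✓
Round 2: --001✓ --101✓ -0-01✓ -0-10 -00-0 -000- -1-01✓ -110- 0--01✓ 1--00✓ 1--01✓ 1--10✓ 1-0-0✓ 1-00-✓ 1-1-0✓ 1-10-✓ 10--0✓ 10-0-✓ 100-- 11--0✓ 11-0-✓
Round 3: ---01 1---0 1--0-
PIs = {---01, -0-10, -00-0, -000-, -110-, 011-1, 1---0, 1--0-, 100--}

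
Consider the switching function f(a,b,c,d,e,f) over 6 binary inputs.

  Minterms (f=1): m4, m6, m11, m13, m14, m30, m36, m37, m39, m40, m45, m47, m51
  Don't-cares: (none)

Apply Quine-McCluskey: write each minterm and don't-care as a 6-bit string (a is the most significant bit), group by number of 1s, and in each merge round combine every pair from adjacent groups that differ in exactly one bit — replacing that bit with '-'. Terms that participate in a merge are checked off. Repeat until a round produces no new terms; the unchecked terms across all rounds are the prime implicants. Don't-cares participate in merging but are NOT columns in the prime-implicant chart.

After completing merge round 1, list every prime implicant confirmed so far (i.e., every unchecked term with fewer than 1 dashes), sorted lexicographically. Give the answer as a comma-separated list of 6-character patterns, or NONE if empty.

001011, 101000, 110011

Round 0: 000100✓ 000110✓ 001011 001101✓ 001110✓ 011110✓ 100100✓ 100101✓ 100111✓ 101000 101101✓ 101111✓ 110011
Round 1: -00100 -01101 0-1110 00-110 0001-0 10-101✓ 10-111✓ 1001-1✓ 10010- 1011-1✓
Round 2: 10-1-1
PIs = {-00100, -01101, 0-1110, 00-110, 0001-0, 001011, 10-1-1, 10010-, 101000, 110011}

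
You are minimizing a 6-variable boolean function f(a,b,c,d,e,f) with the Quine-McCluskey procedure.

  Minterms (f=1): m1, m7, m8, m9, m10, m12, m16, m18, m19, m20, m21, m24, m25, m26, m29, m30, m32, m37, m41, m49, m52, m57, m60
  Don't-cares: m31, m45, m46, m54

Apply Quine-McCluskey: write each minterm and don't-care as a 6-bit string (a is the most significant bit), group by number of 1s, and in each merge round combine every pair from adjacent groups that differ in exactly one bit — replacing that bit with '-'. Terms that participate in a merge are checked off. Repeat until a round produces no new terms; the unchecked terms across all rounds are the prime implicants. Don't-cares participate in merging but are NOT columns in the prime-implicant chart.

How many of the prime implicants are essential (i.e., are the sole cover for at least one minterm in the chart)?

9

size-2^0 implicants → 000001(✓)  000111  001000(✓)  001001(✓)  001010(✓)  001100(✓)  010000(✓)  010010(✓)  010011(✓)  010100(✓)  010101(✓)  011000(✓)  011001(✓)  011010(✓)  011101(✓)  011110(✓)  011111(✓)  100000  100101(✓)  101001(✓)  101101(✓)  101110  110001(✓)  110100(✓)  110110(✓)  111001(✓)  111100(✓)
size-2^1 implicants → -01001(✓)  -10100  -11001(✓)  0-1000(✓)  0-1001(✓)  0-1010(✓)  00-001  001-00  0010-0(✓)  00100-(✓)  01-000(✓)  01-010(✓)  01-101  010-00  0100-0(✓)  01001-  01010-  011-01  011-10  0110-0(✓)  01100-(✓)  0111-1  01111-  1-1001(✓)  10-101  101-01  11-001  11-100  1101-0
size-2^2 implicants → --1001  0-10-0  0-100-  01-0-0
Unchecked terms (primes): --1001, -10100, 0-10-0, 0-100-, 00-001, 000111, 001-00, 01-0-0, 01-101, 010-00, 01001-, 01010-, 011-01, 011-10, 0111-1, 01111-, 10-101, 100000, 101-01, 101110, 11-001, 11-100, 1101-0
Minterm coverage:
  m1 ⊆ 00-001 [E]
  m7 ⊆ 000111 [E]
  m8 ⊆ 0-10-0,0-100-,001-00
  m9 ⊆ --1001,0-100-,00-001
  m10 ⊆ 0-10-0 [E]
  m12 ⊆ 001-00 [E]
  m16 ⊆ 01-0-0,010-00
  m18 ⊆ 01-0-0,01001-
  m19 ⊆ 01001- [E]
  m20 ⊆ -10100,010-00,01010-
  m21 ⊆ 01-101,01010-
  m24 ⊆ 0-10-0,0-100-,01-0-0
  m25 ⊆ --1001,0-100-,011-01
  m26 ⊆ 0-10-0,01-0-0,011-10
  m29 ⊆ 01-101,011-01,0111-1
  m30 ⊆ 011-10,01111-
  m32 ⊆ 100000 [E]
  m37 ⊆ 10-101 [E]
  m41 ⊆ --1001,101-01
  m49 ⊆ 11-001 [E]
  m52 ⊆ -10100,11-100,1101-0
  m57 ⊆ --1001,11-001
  m60 ⊆ 11-100 [E]
E = {0-10-0, 00-001, 000111, 001-00, 01001-, 10-101, 100000, 11-001, 11-100}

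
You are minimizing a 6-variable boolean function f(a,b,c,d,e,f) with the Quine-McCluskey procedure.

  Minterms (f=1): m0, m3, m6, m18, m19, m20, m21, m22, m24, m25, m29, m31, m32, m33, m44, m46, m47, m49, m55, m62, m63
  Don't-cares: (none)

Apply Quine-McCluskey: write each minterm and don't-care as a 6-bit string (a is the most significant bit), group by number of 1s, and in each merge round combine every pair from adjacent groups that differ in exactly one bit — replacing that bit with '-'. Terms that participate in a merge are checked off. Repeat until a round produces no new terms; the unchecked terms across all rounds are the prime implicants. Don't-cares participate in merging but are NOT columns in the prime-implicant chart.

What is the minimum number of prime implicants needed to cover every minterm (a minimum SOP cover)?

11

[col 0] 000000*, 000011*, 000110*, 010010*, 010011*, 010100*, 010101*, 010110*, 011000*, 011001*, 011101*, 011111*, 100000*, 100001*, 101100*, 101110*, 101111*, 110001*, 110111*, 111110*, 111111*
[col 1] -00000, -11111, 0-0011, 0-0110, 01-101, 010-10, 01001-, 0101-0, 01010-, 011-01, 01100-, 0111-1, 1-0001, 1-1110*, 1-1111*, 10000-, 1011-0, 10111-*, 11-111, 11111-*
[col 2] 1-111-
Prime implicants: -00000, -11111, 0-0011, 0-0110, 01-101, 010-10, 01001-, 0101-0, 01010-, 011-01, 01100-, 0111-1, 1-0001, 1-111-, 10000-, 1011-0, 11-111
PI chart (minterm → PIs covering it):
  0 | -00000  (sole → essential)
  3 | 0-0011  (sole → essential)
  6 | 0-0110  (sole → essential)
  18 | 010-10,01001-
  19 | 0-0011,01001-
  20 | 0101-0,01010-
  21 | 01-101,01010-
  22 | 0-0110,010-10,0101-0
  24 | 01100-  (sole → essential)
  25 | 011-01,01100-
  29 | 01-101,011-01,0111-1
  31 | -11111,0111-1
  32 | -00000,10000-
  33 | 1-0001,10000-
  44 | 1011-0  (sole → essential)
  46 | 1-111-,1011-0
  47 | 1-111-  (sole → essential)
  49 | 1-0001  (sole → essential)
  55 | 11-111  (sole → essential)
  62 | 1-111-  (sole → essential)
  63 | -11111,1-111-,11-111
Essential prime implicants: -00000, 0-0011, 0-0110, 01100-, 1-0001, 1-111-, 1011-0, 11-111
Petrick residual → 010-10, 01010-, 0111-1
Minimum SOP uses 11 PIs: b'c'd'e'f' + a'c'd'ef + a'c'def' + a'bc'ef' + a'bc'de' + a'bcd'e' + a'bcdf + ac'd'e'f + acde + ab'cdf' + abdef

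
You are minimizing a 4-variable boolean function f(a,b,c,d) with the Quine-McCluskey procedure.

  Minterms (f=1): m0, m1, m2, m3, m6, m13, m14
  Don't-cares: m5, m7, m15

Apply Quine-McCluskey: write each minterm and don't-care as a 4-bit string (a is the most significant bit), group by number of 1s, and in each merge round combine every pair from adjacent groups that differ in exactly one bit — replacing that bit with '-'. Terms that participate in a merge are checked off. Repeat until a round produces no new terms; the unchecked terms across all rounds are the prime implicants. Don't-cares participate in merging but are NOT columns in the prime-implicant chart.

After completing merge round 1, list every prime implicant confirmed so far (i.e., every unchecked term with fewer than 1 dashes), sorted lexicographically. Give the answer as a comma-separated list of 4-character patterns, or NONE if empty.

[col 0] 0000*, 0001*, 0010*, 0011*, 0101*, 0110*, 0111*, 1101*, 1110*, 1111*
[col 1] -101*, -110*, -111*, 0-01*, 0-10*, 0-11*, 00-0*, 00-1*, 000-*, 001-*, 01-1*, 011-*, 11-1*, 111-*
[col 2] -1-1, -11-, 0--1, 0-1-, 00--
Prime implicants: -1-1, -11-, 0--1, 0-1-, 00--

NONE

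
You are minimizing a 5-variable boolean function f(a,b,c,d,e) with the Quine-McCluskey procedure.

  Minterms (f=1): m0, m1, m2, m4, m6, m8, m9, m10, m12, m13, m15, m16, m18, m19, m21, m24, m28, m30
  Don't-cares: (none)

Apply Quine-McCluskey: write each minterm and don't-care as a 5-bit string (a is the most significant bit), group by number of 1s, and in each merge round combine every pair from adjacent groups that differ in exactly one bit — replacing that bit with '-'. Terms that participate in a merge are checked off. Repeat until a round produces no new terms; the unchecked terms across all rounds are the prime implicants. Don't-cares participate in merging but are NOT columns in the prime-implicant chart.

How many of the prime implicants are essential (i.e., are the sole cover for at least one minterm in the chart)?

size-2^0 implicants → 00000(✓)  00001(✓)  00010(✓)  00100(✓)  00110(✓)  01000(✓)  01001(✓)  01010(✓)  01100(✓)  01101(✓)  01111(✓)  10000(✓)  10010(✓)  10011(✓)  10101  11000(✓)  11100(✓)  11110(✓)
size-2^1 implicants → -0000(✓)  -0010(✓)  -1000(✓)  -1100(✓)  0-000(✓)  0-001(✓)  0-010(✓)  0-100(✓)  00-00(✓)  00-10(✓)  000-0(✓)  0000-(✓)  001-0(✓)  01-00(✓)  01-01(✓)  010-0(✓)  0100-(✓)  011-1  0110-(✓)  1-000(✓)  100-0(✓)  1001-  11-00(✓)  111-0
size-2^2 implicants → --000  -00-0  -1-00  0--00  0-0-0  0-00-  00--0  01-0-
Unchecked terms (primes): --000, -00-0, -1-00, 0--00, 0-0-0, 0-00-, 00--0, 01-0-, 011-1, 1001-, 10101, 111-0
Minterm coverage:
  m0 ⊆ --000,-00-0,0--00,0-0-0,0-00-,00--0
  m1 ⊆ 0-00- [E]
  m2 ⊆ -00-0,0-0-0,00--0
  m4 ⊆ 0--00,00--0
  m6 ⊆ 00--0 [E]
  m8 ⊆ --000,-1-00,0--00,0-0-0,0-00-,01-0-
  m9 ⊆ 0-00-,01-0-
  m10 ⊆ 0-0-0 [E]
  m12 ⊆ -1-00,0--00,01-0-
  m13 ⊆ 01-0-,011-1
  m15 ⊆ 011-1 [E]
  m16 ⊆ --000,-00-0
  m18 ⊆ -00-0,1001-
  m19 ⊆ 1001- [E]
  m21 ⊆ 10101 [E]
  m24 ⊆ --000,-1-00
  m28 ⊆ -1-00,111-0
  m30 ⊆ 111-0 [E]
E = {0-0-0, 0-00-, 00--0, 011-1, 1001-, 10101, 111-0}

7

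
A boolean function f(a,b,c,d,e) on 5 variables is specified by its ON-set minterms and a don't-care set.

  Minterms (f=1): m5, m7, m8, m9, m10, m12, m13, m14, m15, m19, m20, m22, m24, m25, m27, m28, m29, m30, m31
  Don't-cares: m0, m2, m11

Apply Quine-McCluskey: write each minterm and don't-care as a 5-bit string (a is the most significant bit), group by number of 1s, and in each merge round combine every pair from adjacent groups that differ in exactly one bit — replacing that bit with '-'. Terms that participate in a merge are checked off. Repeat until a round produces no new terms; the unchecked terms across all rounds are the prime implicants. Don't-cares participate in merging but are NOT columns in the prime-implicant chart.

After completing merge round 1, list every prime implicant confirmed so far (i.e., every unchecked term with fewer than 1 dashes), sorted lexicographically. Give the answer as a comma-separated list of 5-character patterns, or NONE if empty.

Round 0: 00000✓ 00010✓ 00101✓ 00111✓ 01000✓ 01001✓ 01010✓ 01011✓ 01100✓ 01101✓ 01110✓ 01111✓ 10011✓ 10100✓ 10110✓ 11000✓ 11001✓ 11011✓ 11100✓ 11101✓ 11110✓ 11111✓
Round 1: -1000✓ -1001✓ -1011✓ -1100✓ -1101✓ -1110✓ -1111✓ 0-000✓ 0-010✓ 0-101✓ 0-111✓ 000-0✓ 001-1✓ 01-00✓ 01-01✓ 01-10✓ 01-11✓ 010-0✓ 010-1✓ 0100-✓ 0101-✓ 011-0✓ 011-1✓ 0110-✓ 0111-✓ 1-011 1-100✓ 1-110✓ 101-0✓ 11-00✓ 11-01✓ 11-11✓ 110-1✓ 1100-✓ 111-0✓ 111-1✓ 1110-✓ 1111-✓
Round 2: -1-00✓ -1-01✓ -1-11✓ -10-1✓ -100-✓ -11-0✓ -11-1✓ -110-✓ -111-✓ 0-0-0 0-1-1 01--0✓ 01--1✓ 01-0-✓ 01-1-✓ 010--✓ 011--✓ 1-1-0 11--1✓ 11-0-✓ 111--✓
Round 3: -1--1 -1-0- -11-- 01---
PIs = {-1--1, -1-0-, -11--, 0-0-0, 0-1-1, 01---, 1-011, 1-1-0}

NONE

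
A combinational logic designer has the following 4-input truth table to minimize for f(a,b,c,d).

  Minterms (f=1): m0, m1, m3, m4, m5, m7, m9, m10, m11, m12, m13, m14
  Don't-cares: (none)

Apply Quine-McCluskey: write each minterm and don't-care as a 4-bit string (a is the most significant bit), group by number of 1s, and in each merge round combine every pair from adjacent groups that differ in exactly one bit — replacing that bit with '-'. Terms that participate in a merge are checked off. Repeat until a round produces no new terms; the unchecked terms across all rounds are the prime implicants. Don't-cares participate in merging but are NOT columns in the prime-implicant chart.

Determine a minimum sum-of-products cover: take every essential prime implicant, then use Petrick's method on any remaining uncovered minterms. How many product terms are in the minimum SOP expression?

5

Round 0: 0000✓ 0001✓ 0011✓ 0100✓ 0101✓ 0111✓ 1001✓ 1010✓ 1011✓ 1100✓ 1101✓ 1110✓
Round 1: -001✓ -011✓ -100✓ -101✓ 0-00✓ 0-01✓ 0-11✓ 00-1✓ 000-✓ 01-1✓ 010-✓ 1-01✓ 1-10 10-1✓ 101- 11-0 110-✓
Round 2: --01 -0-1 -10- 0--1 0-0-
PIs = {--01, -0-1, -10-, 0--1, 0-0-, 1-10, 101-, 11-0}
Coverage chart:
  m0: 0-0- ←essential
  m1: --01,-0-1,0--1,0-0-
  m3: -0-1,0--1
  m4: -10-,0-0-
  m5: --01,-10-,0--1,0-0-
  m7: 0--1 ←essential
  m9: --01,-0-1
  m10: 1-10,101-
  m11: -0-1,101-
  m12: -10-,11-0
  m13: --01,-10-
  m14: 1-10,11-0
Essential: 0--1, 0-0-
Petrick residual → --01, 101-, 11-0
Min cover (5 terms): c'd + a'd + a'c' + ab'c + abd'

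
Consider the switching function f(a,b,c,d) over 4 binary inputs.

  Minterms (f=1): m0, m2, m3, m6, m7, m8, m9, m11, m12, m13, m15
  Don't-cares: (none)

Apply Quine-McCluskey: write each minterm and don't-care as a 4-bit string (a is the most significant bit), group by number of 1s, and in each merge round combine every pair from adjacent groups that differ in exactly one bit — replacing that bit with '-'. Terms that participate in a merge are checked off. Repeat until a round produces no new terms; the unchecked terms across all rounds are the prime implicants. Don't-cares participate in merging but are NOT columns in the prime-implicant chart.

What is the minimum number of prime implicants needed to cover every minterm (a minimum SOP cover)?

4

Round 0: 0000✓ 0010✓ 0011✓ 0110✓ 0111✓ 1000✓ 1001✓ 1011✓ 1100✓ 1101✓ 1111✓
Round 1: -000 -011✓ -111✓ 0-10✓ 0-11✓ 00-0 001-✓ 011-✓ 1-00✓ 1-01✓ 1-11✓ 10-1✓ 100-✓ 11-1✓ 110-✓
Round 2: --11 0-1- 1--1 1-0-
PIs = {--11, -000, 0-1-, 00-0, 1--1, 1-0-}
Coverage chart:
  m0: -000,00-0
  m2: 0-1-,00-0
  m3: --11,0-1-
  m6: 0-1- ←essential
  m7: --11,0-1-
  m8: -000,1-0-
  m9: 1--1,1-0-
  m11: --11,1--1
  m12: 1-0- ←essential
  m13: 1--1,1-0-
  m15: --11,1--1
Essential: 0-1-, 1-0-
Petrick residual → --11, -000
Min cover (4 terms): cd + b'c'd' + a'c + ac'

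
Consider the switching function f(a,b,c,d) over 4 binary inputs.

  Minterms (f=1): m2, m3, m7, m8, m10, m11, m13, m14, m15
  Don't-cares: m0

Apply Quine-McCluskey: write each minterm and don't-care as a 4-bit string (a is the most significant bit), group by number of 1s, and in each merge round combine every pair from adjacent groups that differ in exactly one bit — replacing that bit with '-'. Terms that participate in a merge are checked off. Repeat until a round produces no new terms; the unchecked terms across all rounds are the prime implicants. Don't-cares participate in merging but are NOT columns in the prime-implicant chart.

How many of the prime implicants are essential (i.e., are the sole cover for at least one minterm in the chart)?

size-2^0 implicants → 0000(✓)  0010(✓)  0011(✓)  0111(✓)  1000(✓)  1010(✓)  1011(✓)  1101(✓)  1110(✓)  1111(✓)
size-2^1 implicants → -000(✓)  -010(✓)  -011(✓)  -111(✓)  0-11(✓)  00-0(✓)  001-(✓)  1-10(✓)  1-11(✓)  10-0(✓)  101-(✓)  11-1  111-(✓)
size-2^2 implicants → --11  -0-0  -01-  1-1-
Unchecked terms (primes): --11, -0-0, -01-, 1-1-, 11-1
Minterm coverage:
  m2 ⊆ -0-0,-01-
  m3 ⊆ --11,-01-
  m7 ⊆ --11 [E]
  m8 ⊆ -0-0 [E]
  m10 ⊆ -0-0,-01-,1-1-
  m11 ⊆ --11,-01-,1-1-
  m13 ⊆ 11-1 [E]
  m14 ⊆ 1-1- [E]
  m15 ⊆ --11,1-1-,11-1
E = {--11, -0-0, 1-1-, 11-1}

4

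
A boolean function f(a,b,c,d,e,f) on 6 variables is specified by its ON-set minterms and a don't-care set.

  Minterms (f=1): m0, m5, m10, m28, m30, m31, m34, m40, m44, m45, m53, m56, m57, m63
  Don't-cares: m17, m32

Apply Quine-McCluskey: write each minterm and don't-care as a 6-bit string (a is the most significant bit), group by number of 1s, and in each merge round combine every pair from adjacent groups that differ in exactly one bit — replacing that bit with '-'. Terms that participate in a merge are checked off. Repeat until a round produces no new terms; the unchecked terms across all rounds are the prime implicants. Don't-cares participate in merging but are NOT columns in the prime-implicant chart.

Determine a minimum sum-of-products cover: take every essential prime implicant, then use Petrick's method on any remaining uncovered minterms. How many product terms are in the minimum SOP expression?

10

[col 0] 000000*, 000101, 001010, 010001, 011100*, 011110*, 011111*, 100000*, 100010*, 101000*, 101100*, 101101*, 110101, 111000*, 111001*, 111111*
[col 1] -00000, -11111, 0111-0, 01111-, 1-1000, 10-000, 1000-0, 101-00, 10110-, 11100-
Prime implicants: -00000, -11111, 000101, 001010, 010001, 0111-0, 01111-, 1-1000, 10-000, 1000-0, 101-00, 10110-, 110101, 11100-
PI chart (minterm → PIs covering it):
  0 | -00000  (sole → essential)
  5 | 000101  (sole → essential)
  10 | 001010  (sole → essential)
  28 | 0111-0  (sole → essential)
  30 | 0111-0,01111-
  31 | -11111,01111-
  34 | 1000-0  (sole → essential)
  40 | 1-1000,10-000,101-00
  44 | 101-00,10110-
  45 | 10110-  (sole → essential)
  53 | 110101  (sole → essential)
  56 | 1-1000,11100-
  57 | 11100-  (sole → essential)
  63 | -11111  (sole → essential)
Essential prime implicants: -00000, -11111, 000101, 001010, 0111-0, 1000-0, 10110-, 110101, 11100-
Petrick residual → 1-1000
Minimum SOP uses 10 PIs: b'c'd'e'f' + bcdef + a'b'c'de'f + a'b'cd'ef' + a'bcdf' + acd'e'f' + ab'c'd'f' + ab'cde' + abc'de'f + abcd'e'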